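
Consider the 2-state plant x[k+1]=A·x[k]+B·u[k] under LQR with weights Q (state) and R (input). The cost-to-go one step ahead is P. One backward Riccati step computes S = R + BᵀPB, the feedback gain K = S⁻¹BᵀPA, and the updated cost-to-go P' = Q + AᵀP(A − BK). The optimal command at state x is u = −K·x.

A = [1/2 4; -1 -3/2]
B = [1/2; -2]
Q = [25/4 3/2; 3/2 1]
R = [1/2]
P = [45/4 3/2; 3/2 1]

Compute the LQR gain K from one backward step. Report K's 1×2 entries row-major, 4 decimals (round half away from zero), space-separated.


BᵀP = [2.6250 -1.2500]
S = R + BᵀPB = [1/2] + [3.8125] = [4.3125]
BᵀPA = [2.5625 12.3750]
K = S⁻¹·BᵀPA = [0.5942 2.8696]
A−BK = [0.2029 2.5652; 0.1884 4.2391]
AᵀP(A−BK) = [0.7899 9.5217; 9.5217 128.7391]
P' = Q + AᵀP(A−BK) = [7.0399 11.0217; 11.0217 129.7391]
tr(P') = 136.7790

0.5942 2.8696


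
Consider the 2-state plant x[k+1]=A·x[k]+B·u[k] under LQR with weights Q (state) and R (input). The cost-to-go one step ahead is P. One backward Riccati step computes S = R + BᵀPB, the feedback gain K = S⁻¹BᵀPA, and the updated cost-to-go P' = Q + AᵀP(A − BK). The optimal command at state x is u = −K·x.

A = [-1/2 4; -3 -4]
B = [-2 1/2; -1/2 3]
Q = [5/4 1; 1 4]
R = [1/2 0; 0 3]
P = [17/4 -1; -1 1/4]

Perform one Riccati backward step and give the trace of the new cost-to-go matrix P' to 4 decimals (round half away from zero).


BᵀP = [-8.0000 1.8750; -0.8750 0.2500]
S = R + BᵀPB = [1/2 0; 0 3] + [15.0625 1.6250; 1.6250 0.3125] = [15.5625 1.6250; 1.6250 3.3125]
BᵀPA = [-1.6250 -39.5000; -0.3125 -4.5000]
K = S⁻¹·BᵀPA = [-0.0997 -2.5257; -0.0454 -0.1195]
A−BK = [-0.6766 -0.9916; -2.9135 -4.9044]
AᵀP(A−BK) = [0.1363 0.3584; 0.3584 3.6981]
P' = Q + AᵀP(A−BK) = [1.3863 1.3584; 1.3584 7.6981]
tr(P') = 9.0844

9.0844


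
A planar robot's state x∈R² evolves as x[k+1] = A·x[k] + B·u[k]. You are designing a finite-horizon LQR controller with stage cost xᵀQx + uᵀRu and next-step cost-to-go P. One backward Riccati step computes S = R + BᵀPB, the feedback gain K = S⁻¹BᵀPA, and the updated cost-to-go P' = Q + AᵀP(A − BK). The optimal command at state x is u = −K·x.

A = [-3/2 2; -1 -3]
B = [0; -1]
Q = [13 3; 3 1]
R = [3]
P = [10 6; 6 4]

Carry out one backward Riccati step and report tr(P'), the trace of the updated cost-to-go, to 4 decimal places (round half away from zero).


38.3571

BᵀP = [-6.0000 -4.0000]
S = R + BᵀPB = [3] + [4.0000] = [7.0000]
BᵀPA = [13.0000 0.0000]
K = S⁻¹·BᵀPA = [1.8571 0.0000]
A−BK = [-1.5000 2.0000; 0.8571 -3.0000]
AᵀP(A−BK) = [20.3571 -3.0000; -3.0000 4.0000]
P' = Q + AᵀP(A−BK) = [33.3571 0.0000; 0.0000 5.0000]
tr(P') = 38.3571


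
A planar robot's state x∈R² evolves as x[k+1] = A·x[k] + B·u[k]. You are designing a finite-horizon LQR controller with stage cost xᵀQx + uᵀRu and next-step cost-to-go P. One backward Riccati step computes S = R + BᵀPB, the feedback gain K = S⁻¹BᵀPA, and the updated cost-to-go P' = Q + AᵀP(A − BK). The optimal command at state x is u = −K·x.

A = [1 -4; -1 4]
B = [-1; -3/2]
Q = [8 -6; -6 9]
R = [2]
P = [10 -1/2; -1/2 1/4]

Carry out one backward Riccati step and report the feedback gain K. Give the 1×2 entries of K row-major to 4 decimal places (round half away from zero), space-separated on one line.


-0.8475 3.3898

BᵀP = [-9.2500 0.1250]
S = R + BᵀPB = [2] + [9.0625] = [11.0625]
BᵀPA = [-9.3750 37.5000]
K = S⁻¹·BᵀPA = [-0.8475 3.3898]
A−BK = [0.1525 -0.6102; -2.2712 9.0847]
AᵀP(A−BK) = [3.3051 -13.2203; -13.2203 52.8814]
P' = Q + AᵀP(A−BK) = [11.3051 -19.2203; -19.2203 61.8814]
tr(P') = 73.1864


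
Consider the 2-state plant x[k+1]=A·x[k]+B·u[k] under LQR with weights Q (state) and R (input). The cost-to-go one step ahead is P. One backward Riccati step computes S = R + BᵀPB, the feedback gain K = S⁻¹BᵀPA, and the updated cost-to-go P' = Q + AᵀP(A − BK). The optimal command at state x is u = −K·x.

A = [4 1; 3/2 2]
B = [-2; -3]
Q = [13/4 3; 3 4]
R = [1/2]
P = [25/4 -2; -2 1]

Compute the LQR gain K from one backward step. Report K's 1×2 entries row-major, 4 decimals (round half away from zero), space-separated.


BᵀP = [-6.5000 1.0000]
S = R + BᵀPB = [1/2] + [10.0000] = [10.5000]
BᵀPA = [-24.5000 -4.5000]
K = S⁻¹·BᵀPA = [-2.3333 -0.4286]
A−BK = [-0.6667 0.1429; -5.5000 0.7143]
AᵀP(A−BK) = [21.0833 -1.5000; -1.5000 0.3214]
P' = Q + AᵀP(A−BK) = [24.3333 1.5000; 1.5000 4.3214]
tr(P') = 28.6548

-2.3333 -0.4286


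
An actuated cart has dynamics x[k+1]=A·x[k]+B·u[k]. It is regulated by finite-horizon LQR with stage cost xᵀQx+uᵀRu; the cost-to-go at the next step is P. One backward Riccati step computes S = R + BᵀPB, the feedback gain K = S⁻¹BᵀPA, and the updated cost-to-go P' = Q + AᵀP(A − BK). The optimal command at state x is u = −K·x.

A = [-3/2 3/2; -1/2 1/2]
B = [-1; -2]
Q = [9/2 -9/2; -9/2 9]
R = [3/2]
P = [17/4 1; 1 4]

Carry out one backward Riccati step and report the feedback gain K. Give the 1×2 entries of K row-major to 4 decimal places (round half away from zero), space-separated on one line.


0.5388 -0.5388

BᵀP = [-6.2500 -9.0000]
S = R + BᵀPB = [3/2] + [24.2500] = [25.7500]
BᵀPA = [13.8750 -13.8750]
K = S⁻¹·BᵀPA = [0.5388 -0.5388]
A−BK = [-0.9612 0.9612; 0.5777 -0.5777]
AᵀP(A−BK) = [4.5862 -4.5862; -4.5862 4.5862]
P' = Q + AᵀP(A−BK) = [9.0862 -9.0862; -9.0862 13.5862]
tr(P') = 22.6723


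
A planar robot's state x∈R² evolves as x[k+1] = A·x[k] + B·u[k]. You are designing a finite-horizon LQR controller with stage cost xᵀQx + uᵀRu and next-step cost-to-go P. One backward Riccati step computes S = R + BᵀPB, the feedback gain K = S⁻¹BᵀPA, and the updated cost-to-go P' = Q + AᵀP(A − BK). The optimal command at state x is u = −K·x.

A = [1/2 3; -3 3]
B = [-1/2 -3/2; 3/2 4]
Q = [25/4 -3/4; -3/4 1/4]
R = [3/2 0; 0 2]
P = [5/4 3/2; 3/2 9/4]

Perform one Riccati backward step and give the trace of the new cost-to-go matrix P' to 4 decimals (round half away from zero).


BᵀP = [1.6250 2.6250; 4.1250 6.7500]
S = R + BᵀPB = [3/2 0; 0 2] + [3.1250 8.0625; 8.0625 20.8125] = [4.6250 8.0625; 8.0625 22.8125]
BᵀPA = [-7.0625 12.7500; -18.1875 32.6250]
K = S⁻¹·BᵀPA = [-0.3574 0.6869; -0.6709 1.1874]
A−BK = [-0.6851 5.1245; 0.2199 -2.7798]
AᵀP(A−BK) = [1.3355 -3.1785; -3.1785 11.0041]
P' = Q + AᵀP(A−BK) = [7.5855 -3.9285; -3.9285 11.2541]
tr(P') = 18.8397

18.8397


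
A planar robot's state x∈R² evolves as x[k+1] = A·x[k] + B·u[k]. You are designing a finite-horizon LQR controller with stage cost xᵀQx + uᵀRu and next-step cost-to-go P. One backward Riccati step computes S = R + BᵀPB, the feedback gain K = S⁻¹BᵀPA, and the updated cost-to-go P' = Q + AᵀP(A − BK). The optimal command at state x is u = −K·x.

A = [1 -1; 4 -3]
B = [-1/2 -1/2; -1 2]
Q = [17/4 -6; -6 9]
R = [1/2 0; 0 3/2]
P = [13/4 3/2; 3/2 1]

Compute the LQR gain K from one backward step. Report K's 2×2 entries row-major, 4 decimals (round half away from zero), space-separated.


BᵀP = [-3.1250 -1.7500; 1.3750 1.2500]
S = R + BᵀPB = [1/2 0; 0 3/2] + [3.3125 -1.9375; -1.9375 1.8125] = [3.8125 -1.9375; -1.9375 3.3125]
BᵀPA = [-10.1250 8.3750; 6.3750 -5.1250]
K = S⁻¹·BᵀPA = [-2.3873 2.0070; 0.5282 -0.3732]
A−BK = [0.0704 -0.1831; 0.5563 -0.2465]
AᵀP(A−BK) = [3.7113 -3.0493; -3.0493 2.5282]
P' = Q + AᵀP(A−BK) = [7.9613 -9.0493; -9.0493 11.5282]
tr(P') = 19.4894

-2.3873 2.0070 0.5282 -0.3732


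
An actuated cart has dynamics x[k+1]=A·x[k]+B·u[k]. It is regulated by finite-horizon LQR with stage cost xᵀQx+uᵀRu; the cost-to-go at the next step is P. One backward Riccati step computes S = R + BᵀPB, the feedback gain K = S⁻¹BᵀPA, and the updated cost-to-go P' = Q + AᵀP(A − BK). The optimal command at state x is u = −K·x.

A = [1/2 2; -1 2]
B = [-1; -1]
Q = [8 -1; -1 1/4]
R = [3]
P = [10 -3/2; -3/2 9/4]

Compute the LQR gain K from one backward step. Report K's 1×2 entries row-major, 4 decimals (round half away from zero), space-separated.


-0.2857 -1.5102

BᵀP = [-8.5000 -0.7500]
S = R + BᵀPB = [3] + [9.2500] = [12.2500]
BᵀPA = [-3.5000 -18.5000]
K = S⁻¹·BᵀPA = [-0.2857 -1.5102]
A−BK = [0.2143 0.4898; -1.2857 0.4898]
AᵀP(A−BK) = [5.2500 1.7143; 1.7143 9.0612]
P' = Q + AᵀP(A−BK) = [13.2500 0.7143; 0.7143 9.3112]
tr(P') = 22.5612


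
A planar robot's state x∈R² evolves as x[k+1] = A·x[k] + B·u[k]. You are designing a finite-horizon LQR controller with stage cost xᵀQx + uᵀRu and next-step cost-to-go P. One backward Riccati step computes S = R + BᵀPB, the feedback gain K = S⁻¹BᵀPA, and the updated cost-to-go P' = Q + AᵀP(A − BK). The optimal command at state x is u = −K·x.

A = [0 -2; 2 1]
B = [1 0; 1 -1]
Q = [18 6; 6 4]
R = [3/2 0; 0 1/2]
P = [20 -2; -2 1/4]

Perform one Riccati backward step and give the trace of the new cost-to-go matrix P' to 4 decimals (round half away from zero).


29.7500

BᵀP = [18.0000 -1.7500; 2.0000 -0.2500]
S = R + BᵀPB = [3/2 0; 0 1/2] + [16.2500 1.7500; 1.7500 0.2500] = [17.7500 1.7500; 1.7500 0.7500]
BᵀPA = [-3.5000 -37.7500; -0.5000 -4.2500]
K = S⁻¹·BᵀPA = [-0.1707 -2.0366; -0.2683 -0.9146]
A−BK = [0.1707 0.0366; 1.9024 2.1220]
AᵀP(A−BK) = [0.2683 0.9146; 0.9146 7.4817]
P' = Q + AᵀP(A−BK) = [18.2683 6.9146; 6.9146 11.4817]
tr(P') = 29.7500


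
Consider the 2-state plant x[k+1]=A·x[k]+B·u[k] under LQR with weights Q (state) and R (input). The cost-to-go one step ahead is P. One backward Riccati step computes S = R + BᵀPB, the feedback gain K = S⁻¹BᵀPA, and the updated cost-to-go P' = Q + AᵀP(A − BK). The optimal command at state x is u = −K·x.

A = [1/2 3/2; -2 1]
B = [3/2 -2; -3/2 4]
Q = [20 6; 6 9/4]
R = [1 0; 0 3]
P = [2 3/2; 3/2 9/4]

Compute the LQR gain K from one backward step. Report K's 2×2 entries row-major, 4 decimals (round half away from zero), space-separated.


BᵀP = [0.7500 -1.1250; 2.0000 6.0000]
S = R + BᵀPB = [1 0; 0 3] + [2.8125 -6.0000; -6.0000 20.0000] = [3.8125 -6.0000; -6.0000 23.0000]
BᵀPA = [2.6250 0.0000; -11.0000 9.0000]
K = S⁻¹·BᵀPA = [-0.1088 1.0447; -0.5067 0.6638]
A−BK = [-0.3501 1.2606; -0.1366 -0.0883]
AᵀP(A−BK) = [1.2125 -2.1901; -2.1901 5.2754]
P' = Q + AᵀP(A−BK) = [21.2125 3.8099; 3.8099 7.5254]
tr(P') = 28.7379

-0.1088 1.0447 -0.5067 0.6638


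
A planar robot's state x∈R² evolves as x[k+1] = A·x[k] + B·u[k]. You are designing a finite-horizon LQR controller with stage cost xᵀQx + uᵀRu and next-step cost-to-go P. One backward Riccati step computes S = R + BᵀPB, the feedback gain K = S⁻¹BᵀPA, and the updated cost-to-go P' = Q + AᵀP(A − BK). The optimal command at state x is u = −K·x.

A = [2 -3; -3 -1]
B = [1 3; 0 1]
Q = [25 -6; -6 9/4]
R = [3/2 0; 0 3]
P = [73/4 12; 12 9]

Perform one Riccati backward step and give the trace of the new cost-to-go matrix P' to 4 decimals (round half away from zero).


BᵀP = [18.2500 12.0000; 66.7500 45.0000]
S = R + BᵀPB = [3/2 0; 0 3] + [18.2500 66.7500; 66.7500 245.2500] = [19.7500 66.7500; 66.7500 248.2500]
BᵀPA = [0.5000 -66.7500; -1.5000 -245.2500]
K = S⁻¹·BᵀPA = [0.5013 -0.4476; -0.1408 -0.8676]
A−BK = [1.9212 0.0503; -2.8592 -0.1324]
AᵀP(A−BK) = [9.5381 0.4225; 0.4225 2.6027]
P' = Q + AᵀP(A−BK) = [34.5381 -5.5775; -5.5775 4.8527]
tr(P') = 39.3908

39.3908


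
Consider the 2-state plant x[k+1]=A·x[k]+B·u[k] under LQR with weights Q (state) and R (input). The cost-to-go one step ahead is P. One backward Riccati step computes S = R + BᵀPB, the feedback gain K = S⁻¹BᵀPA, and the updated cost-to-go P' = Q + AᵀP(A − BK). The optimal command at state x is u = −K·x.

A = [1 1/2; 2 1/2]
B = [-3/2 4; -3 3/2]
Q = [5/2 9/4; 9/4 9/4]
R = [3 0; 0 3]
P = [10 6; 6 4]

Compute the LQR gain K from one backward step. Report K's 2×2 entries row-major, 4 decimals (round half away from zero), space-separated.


-0.3301 -0.0895 0.2256 0.1019

BᵀP = [-33.0000 -21.0000; 49.0000 30.0000]
S = R + BᵀPB = [3 0; 0 3] + [112.5000 -163.5000; -163.5000 241.0000] = [115.5000 -163.5000; -163.5000 244.0000]
BᵀPA = [-75.0000 -27.0000; 109.0000 39.5000]
K = S⁻¹·BᵀPA = [-0.3301 -0.0895; 0.2256 0.1019]
A−BK = [-0.3973 -0.0419; 0.6715 0.0786]
AᵀP(A−BK) = [0.6601 0.1790; 0.1790 0.0579]
P' = Q + AᵀP(A−BK) = [3.1601 2.4290; 2.4290 2.3079]
tr(P') = 5.4681


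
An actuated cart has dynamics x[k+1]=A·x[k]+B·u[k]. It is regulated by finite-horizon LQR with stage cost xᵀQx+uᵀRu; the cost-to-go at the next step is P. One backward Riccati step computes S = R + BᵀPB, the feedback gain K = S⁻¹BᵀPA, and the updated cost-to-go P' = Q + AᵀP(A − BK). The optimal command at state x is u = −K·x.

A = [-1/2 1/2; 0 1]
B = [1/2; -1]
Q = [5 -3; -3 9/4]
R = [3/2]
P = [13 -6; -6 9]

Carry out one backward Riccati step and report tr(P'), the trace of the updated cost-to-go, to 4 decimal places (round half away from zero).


BᵀP = [12.5000 -12.0000]
S = R + BᵀPB = [3/2] + [18.2500] = [19.7500]
BᵀPA = [-6.2500 -5.7500]
K = S⁻¹·BᵀPA = [-0.3165 -0.2911]
A−BK = [-0.3418 0.6456; -0.3165 0.7089]
AᵀP(A−BK) = [1.2722 -2.0696; -2.0696 4.5759]
P' = Q + AᵀP(A−BK) = [6.2722 -5.0696; -5.0696 6.8259]
tr(P') = 13.0981

13.0981


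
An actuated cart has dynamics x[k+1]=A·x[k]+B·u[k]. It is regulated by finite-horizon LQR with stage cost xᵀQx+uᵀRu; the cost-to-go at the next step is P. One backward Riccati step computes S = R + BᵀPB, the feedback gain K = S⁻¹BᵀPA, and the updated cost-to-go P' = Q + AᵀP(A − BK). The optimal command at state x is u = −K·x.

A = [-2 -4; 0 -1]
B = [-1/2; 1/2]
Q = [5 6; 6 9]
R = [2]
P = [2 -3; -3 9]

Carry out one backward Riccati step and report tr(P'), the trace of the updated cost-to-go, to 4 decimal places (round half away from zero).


32.4400

BᵀP = [-2.5000 6.0000]
S = R + BᵀPB = [2] + [4.2500] = [6.2500]
BᵀPA = [5.0000 4.0000]
K = S⁻¹·BᵀPA = [0.8000 0.6400]
A−BK = [-1.6000 -3.6800; -0.4000 -1.3200]
AᵀP(A−BK) = [4.0000 6.8000; 6.8000 14.4400]
P' = Q + AᵀP(A−BK) = [9.0000 12.8000; 12.8000 23.4400]
tr(P') = 32.4400


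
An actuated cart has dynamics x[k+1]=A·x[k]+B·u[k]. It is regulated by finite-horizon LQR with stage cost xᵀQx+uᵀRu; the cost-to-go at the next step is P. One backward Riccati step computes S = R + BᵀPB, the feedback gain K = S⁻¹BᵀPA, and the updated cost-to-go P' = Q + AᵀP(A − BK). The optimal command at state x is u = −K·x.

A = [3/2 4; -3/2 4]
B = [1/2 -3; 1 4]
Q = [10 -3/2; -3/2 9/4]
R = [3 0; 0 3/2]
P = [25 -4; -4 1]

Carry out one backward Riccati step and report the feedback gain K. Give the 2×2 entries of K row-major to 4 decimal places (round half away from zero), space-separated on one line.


BᵀP = [8.5000 -1.0000; -91.0000 16.0000]
S = R + BᵀPB = [3 0; 0 3/2] + [3.2500 -29.5000; -29.5000 337.0000] = [6.2500 -29.5000; -29.5000 338.5000]
BᵀPA = [14.2500 30.0000; -160.5000 -300.0000]
K = S⁻¹·BᵀPA = [0.0714 1.0479; -0.4679 -0.7949]
A−BK = [0.0605 1.0912; 0.3004 6.1319]
AᵀP(A−BK) = [0.3801 1.4797; 1.4797 18.0813]
P' = Q + AᵀP(A−BK) = [10.3801 -0.0203; -0.0203 20.3313]
tr(P') = 30.7114

0.0714 1.0479 -0.4679 -0.7949


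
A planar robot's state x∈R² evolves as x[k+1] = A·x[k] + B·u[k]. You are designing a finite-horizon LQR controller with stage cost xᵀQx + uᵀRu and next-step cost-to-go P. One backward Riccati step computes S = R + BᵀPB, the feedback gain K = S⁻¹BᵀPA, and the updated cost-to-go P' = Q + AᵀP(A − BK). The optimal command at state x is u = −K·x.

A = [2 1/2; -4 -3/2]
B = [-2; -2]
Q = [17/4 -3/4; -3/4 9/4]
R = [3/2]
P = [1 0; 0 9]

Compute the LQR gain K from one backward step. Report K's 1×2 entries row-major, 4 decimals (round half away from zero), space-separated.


BᵀP = [-2.0000 -18.0000]
S = R + BᵀPB = [3/2] + [40.0000] = [41.5000]
BᵀPA = [68.0000 26.0000]
K = S⁻¹·BᵀPA = [1.6386 0.6265]
A−BK = [5.2771 1.7530; -0.7229 -0.2470]
AᵀP(A−BK) = [36.5783 12.3976; 12.3976 4.2108]
P' = Q + AᵀP(A−BK) = [40.8283 11.6476; 11.6476 6.4608]
tr(P') = 47.2892

1.6386 0.6265


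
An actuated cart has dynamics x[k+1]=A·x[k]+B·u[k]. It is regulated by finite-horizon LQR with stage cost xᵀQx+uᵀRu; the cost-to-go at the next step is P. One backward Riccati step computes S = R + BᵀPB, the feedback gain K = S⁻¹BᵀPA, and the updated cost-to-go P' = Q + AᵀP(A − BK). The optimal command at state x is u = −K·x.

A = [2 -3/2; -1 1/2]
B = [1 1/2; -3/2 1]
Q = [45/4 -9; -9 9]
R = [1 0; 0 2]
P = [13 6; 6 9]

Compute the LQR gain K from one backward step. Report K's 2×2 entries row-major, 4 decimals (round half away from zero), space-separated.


1.2897 -0.8954 0.9923 -0.8728

BᵀP = [4.0000 -7.5000; 12.5000 12.0000]
S = R + BᵀPB = [1 0; 0 2] + [15.2500 -5.5000; -5.5000 18.2500] = [16.2500 -5.5000; -5.5000 20.2500]
BᵀPA = [15.5000 -9.7500; 13.0000 -12.7500]
K = S⁻¹·BᵀPA = [1.2897 -0.8954; 0.9923 -0.8728]
A−BK = [0.2142 -0.1682; -0.0577 0.0297]
AᵀP(A−BK) = [4.1104 -3.2742; -3.2742 2.6411]
P' = Q + AᵀP(A−BK) = [15.3604 -12.2742; -12.2742 11.6411]
tr(P') = 27.0015


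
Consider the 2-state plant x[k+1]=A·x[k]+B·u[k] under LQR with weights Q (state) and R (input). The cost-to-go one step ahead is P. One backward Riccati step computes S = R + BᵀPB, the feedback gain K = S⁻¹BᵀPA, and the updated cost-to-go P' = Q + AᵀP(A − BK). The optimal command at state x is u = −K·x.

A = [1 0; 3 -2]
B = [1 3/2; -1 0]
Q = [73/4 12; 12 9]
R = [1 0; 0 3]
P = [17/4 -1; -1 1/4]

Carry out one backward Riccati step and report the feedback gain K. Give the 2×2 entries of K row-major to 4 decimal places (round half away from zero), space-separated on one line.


0.1266 0.2416 0.0699 0.0873

BᵀP = [5.2500 -1.2500; 6.3750 -1.5000]
S = R + BᵀPB = [1 0; 0 3] + [6.5000 7.8750; 7.8750 9.5625] = [7.5000 7.8750; 7.8750 12.5625]
BᵀPA = [1.5000 2.5000; 1.8750 3.0000]
K = S⁻¹·BᵀPA = [0.1266 0.2416; 0.0699 0.0873]
A−BK = [0.7686 -0.3726; 3.1266 -1.7584]
AᵀP(A−BK) = [0.1790 -0.0262; -0.0262 0.1339]
P' = Q + AᵀP(A−BK) = [18.4290 11.9738; 11.9738 9.1339]
tr(P') = 27.5630


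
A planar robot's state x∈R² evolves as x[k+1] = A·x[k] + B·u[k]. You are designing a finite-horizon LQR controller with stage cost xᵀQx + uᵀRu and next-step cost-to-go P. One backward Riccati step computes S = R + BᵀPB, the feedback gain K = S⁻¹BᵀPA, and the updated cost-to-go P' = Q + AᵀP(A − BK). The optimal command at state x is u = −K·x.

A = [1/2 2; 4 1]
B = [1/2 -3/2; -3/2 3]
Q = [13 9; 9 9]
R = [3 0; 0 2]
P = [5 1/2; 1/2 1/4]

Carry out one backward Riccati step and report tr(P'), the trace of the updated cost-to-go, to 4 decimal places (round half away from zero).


BᵀP = [1.7500 -0.1250; -6.0000 0.0000]
S = R + BᵀPB = [3 0; 0 2] + [1.0625 -3.0000; -3.0000 9.0000] = [4.0625 -3.0000; -3.0000 11.0000]
BᵀPA = [0.3750 3.3750; -3.0000 -12.0000]
K = S⁻¹·BᵀPA = [-0.1366 0.0315; -0.3100 -1.0823]
A−BK = [0.1033 0.3608; 4.7250 4.2942]
AᵀP(A−BK) = [6.3713 6.9912; 6.9912 9.1559]
P' = Q + AᵀP(A−BK) = [19.3713 15.9912; 15.9912 18.1559]
tr(P') = 37.5271

37.5271


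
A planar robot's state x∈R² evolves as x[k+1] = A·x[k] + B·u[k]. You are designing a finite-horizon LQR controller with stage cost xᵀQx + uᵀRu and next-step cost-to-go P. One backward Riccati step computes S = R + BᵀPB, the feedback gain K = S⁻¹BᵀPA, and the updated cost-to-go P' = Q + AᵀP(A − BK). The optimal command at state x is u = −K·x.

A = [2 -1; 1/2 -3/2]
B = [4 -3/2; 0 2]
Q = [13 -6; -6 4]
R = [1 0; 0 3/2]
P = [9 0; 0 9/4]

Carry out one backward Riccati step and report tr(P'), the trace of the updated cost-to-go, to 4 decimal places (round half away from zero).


BᵀP = [36.0000 0.0000; -13.5000 4.5000]
S = R + BᵀPB = [1 0; 0 3/2] + [144.0000 -54.0000; -54.0000 29.2500] = [145.0000 -54.0000; -54.0000 30.7500]
BᵀPA = [72.0000 -36.0000; -24.7500 6.7500]
K = S⁻¹·BᵀPA = [0.5688 -0.4813; 0.1940 -0.6257]
A−BK = [0.0158 -0.0134; 0.1121 -0.2487]
AᵀP(A−BK) = [0.4105 -0.5204; -0.5204 0.9596]
P' = Q + AᵀP(A−BK) = [13.4105 -6.5204; -6.5204 4.9596]
tr(P') = 18.3700

18.3700


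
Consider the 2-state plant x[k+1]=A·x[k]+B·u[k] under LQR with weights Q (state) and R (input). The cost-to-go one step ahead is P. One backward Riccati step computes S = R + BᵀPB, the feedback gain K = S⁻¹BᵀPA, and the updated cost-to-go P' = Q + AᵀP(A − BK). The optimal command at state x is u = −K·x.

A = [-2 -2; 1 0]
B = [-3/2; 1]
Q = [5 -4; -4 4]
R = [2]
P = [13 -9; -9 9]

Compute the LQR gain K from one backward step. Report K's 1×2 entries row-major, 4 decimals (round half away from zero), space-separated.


1.1822 0.8476

BᵀP = [-28.5000 22.5000]
S = R + BᵀPB = [2] + [65.2500] = [67.2500]
BᵀPA = [79.5000 57.0000]
K = S⁻¹·BᵀPA = [1.1822 0.8476]
A−BK = [-0.2268 -0.7286; -0.1822 -0.8476]
AᵀP(A−BK) = [3.0186 2.6171; 2.6171 3.6877]
P' = Q + AᵀP(A−BK) = [8.0186 -1.3829; -1.3829 7.6877]
tr(P') = 15.7063


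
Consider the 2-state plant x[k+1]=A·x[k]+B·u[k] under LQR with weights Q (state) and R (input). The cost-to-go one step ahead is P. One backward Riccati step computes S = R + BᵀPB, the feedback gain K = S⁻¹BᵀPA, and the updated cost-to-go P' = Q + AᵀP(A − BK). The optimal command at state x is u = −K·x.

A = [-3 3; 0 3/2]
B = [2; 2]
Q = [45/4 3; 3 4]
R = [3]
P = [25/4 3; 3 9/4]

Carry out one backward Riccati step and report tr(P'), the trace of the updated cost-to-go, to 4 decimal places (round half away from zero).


26.0943

BᵀP = [18.5000 10.5000]
S = R + BᵀPB = [3] + [58.0000] = [61.0000]
BᵀPA = [-55.5000 71.2500]
K = S⁻¹·BᵀPA = [-0.9098 1.1680]
A−BK = [-1.1803 0.6639; 1.8197 -0.8361]
AᵀP(A−BK) = [5.7541 -4.9242; -4.9242 5.0902]
P' = Q + AᵀP(A−BK) = [17.0041 -1.9242; -1.9242 9.0902]
tr(P') = 26.0943


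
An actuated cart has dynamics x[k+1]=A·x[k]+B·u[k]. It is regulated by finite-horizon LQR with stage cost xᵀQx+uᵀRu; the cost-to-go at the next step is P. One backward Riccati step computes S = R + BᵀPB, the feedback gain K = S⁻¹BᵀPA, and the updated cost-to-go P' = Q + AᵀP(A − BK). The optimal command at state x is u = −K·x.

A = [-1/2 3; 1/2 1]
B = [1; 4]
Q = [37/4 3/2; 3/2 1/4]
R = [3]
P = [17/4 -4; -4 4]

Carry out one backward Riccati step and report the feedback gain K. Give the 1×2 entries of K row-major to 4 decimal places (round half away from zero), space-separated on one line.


BᵀP = [-11.7500 12.0000]
S = R + BᵀPB = [3] + [36.2500] = [39.2500]
BᵀPA = [11.8750 -23.2500]
K = S⁻¹·BᵀPA = [0.3025 -0.5924]
A−BK = [-0.8025 3.5924; -0.7102 3.3694]
AᵀP(A−BK) = [0.4697 -1.3408; -1.3408 4.4777]
P' = Q + AᵀP(A−BK) = [9.7197 0.1592; 0.1592 4.7277]
tr(P') = 14.4475

0.3025 -0.5924


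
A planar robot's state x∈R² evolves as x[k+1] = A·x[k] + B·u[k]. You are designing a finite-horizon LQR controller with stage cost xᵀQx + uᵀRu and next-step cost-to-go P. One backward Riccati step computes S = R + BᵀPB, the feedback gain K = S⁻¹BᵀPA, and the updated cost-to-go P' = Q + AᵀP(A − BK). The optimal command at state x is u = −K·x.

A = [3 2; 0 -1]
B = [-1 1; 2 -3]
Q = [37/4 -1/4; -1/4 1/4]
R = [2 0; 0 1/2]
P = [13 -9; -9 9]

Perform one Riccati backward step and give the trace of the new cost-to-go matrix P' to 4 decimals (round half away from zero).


BᵀP = [-31.0000 27.0000; 40.0000 -36.0000]
S = R + BᵀPB = [2 0; 0 1/2] + [85.0000 -112.0000; -112.0000 148.0000] = [87.0000 -112.0000; -112.0000 148.5000]
BᵀPA = [-93.0000 -89.0000; 120.0000 116.0000]
K = S⁻¹·BᵀPA = [-0.9867 -0.5979; 0.0639 0.3302]
A−BK = [1.9494 1.0719; 2.1651 1.1864]
AᵀP(A−BK) = [17.5686 9.7710; 9.7710 5.4834]
P' = Q + AᵀP(A−BK) = [26.8186 9.5210; 9.5210 5.7334]
tr(P') = 32.5519

32.5519


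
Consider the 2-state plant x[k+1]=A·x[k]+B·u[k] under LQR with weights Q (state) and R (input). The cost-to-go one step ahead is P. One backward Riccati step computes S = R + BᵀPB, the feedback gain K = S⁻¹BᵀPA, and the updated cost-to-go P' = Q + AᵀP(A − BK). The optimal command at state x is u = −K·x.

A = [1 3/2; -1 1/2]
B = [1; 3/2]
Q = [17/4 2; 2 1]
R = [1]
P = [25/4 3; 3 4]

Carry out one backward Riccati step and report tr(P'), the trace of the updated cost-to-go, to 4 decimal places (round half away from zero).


BᵀP = [10.7500 9.0000]
S = R + BᵀPB = [1] + [24.2500] = [25.2500]
BᵀPA = [1.7500 20.6250]
K = S⁻¹·BᵀPA = [0.0693 0.8168]
A−BK = [0.9307 0.6832; -1.1040 -0.7252]
AᵀP(A−BK) = [4.1287 2.9455; 2.9455 2.7153]
P' = Q + AᵀP(A−BK) = [8.3787 4.9455; 4.9455 3.7153]
tr(P') = 12.0941

12.0941


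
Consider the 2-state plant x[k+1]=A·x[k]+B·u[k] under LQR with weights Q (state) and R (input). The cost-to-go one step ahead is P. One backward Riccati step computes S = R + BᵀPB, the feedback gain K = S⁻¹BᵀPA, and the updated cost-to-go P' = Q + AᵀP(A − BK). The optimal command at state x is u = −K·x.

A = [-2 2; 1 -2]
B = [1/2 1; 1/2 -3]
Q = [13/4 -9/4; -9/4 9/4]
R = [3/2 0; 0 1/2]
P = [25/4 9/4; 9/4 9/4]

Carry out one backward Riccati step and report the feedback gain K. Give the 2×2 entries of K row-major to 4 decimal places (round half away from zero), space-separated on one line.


-1.6091 1.2786 -0.5572 0.8294

BᵀP = [4.2500 2.2500; -0.5000 -4.5000]
S = R + BᵀPB = [3/2 0; 0 1/2] + [3.2500 -2.5000; -2.5000 13.0000] = [4.7500 -2.5000; -2.5000 13.5000]
BᵀPA = [-6.2500 4.0000; -3.5000 8.0000]
K = S⁻¹·BᵀPA = [-1.6091 1.2786; -0.5572 0.8294]
A−BK = [-0.6382 0.5313; 0.1328 -0.1512]
AᵀP(A−BK) = [6.2430 -5.1058; -5.1058 4.2505]
P' = Q + AᵀP(A−BK) = [9.4930 -7.3558; -7.3558 6.5005]
tr(P') = 15.9935


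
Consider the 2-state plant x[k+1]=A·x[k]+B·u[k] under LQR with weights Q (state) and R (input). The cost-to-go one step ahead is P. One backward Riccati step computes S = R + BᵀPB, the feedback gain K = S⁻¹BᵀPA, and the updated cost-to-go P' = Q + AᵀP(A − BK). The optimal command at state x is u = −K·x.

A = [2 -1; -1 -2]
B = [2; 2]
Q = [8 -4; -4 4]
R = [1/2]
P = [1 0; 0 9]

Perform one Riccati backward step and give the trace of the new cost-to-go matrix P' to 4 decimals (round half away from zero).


BᵀP = [2.0000 18.0000]
S = R + BᵀPB = [1/2] + [40.0000] = [40.5000]
BᵀPA = [-14.0000 -38.0000]
K = S⁻¹·BᵀPA = [-0.3457 -0.9383]
A−BK = [2.6914 0.8765; -0.3086 -0.1235]
AᵀP(A−BK) = [8.1605 2.8642; 2.8642 1.3457]
P' = Q + AᵀP(A−BK) = [16.1605 -1.1358; -1.1358 5.3457]
tr(P') = 21.5062

21.5062


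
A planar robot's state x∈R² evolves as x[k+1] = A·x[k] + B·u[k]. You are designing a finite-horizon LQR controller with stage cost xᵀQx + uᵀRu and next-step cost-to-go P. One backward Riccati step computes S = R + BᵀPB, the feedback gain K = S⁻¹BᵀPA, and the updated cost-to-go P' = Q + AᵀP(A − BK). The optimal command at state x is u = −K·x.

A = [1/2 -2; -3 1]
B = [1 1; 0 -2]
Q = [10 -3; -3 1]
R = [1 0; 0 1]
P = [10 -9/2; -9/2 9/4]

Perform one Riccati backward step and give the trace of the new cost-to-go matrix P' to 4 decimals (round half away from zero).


BᵀP = [10.0000 -4.5000; 19.0000 -9.0000]
S = R + BᵀPB = [1 0; 0 1] + [10.0000 19.0000; 19.0000 37.0000] = [11.0000 19.0000; 19.0000 38.0000]
BᵀPA = [18.5000 -24.5000; 36.5000 -47.0000]
K = S⁻¹·BᵀPA = [0.1667 -0.6667; 0.8772 -0.9035]
A−BK = [-0.5439 -0.4298; -1.2456 -0.8070]
AᵀP(A−BK) = [1.1491 -0.6886; -0.6886 1.4518]
P' = Q + AᵀP(A−BK) = [11.1491 -3.6886; -3.6886 2.4518]
tr(P') = 13.6009

13.6009


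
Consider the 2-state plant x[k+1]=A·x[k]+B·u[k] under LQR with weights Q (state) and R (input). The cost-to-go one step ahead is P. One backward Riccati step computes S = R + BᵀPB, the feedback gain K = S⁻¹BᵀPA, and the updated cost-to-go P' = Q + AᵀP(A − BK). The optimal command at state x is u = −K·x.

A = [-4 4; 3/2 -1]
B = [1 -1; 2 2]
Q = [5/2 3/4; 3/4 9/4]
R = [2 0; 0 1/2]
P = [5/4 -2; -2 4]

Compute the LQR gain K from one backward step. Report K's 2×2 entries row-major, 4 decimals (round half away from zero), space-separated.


-0.2218 0.2704 1.5251 -1.3588

BᵀP = [-2.7500 6.0000; -5.2500 10.0000]
S = R + BᵀPB = [2 0; 0 1/2] + [9.2500 14.7500; 14.7500 25.2500] = [11.2500 14.7500; 14.7500 25.7500]
BᵀPA = [20.0000 -17.0000; 36.0000 -31.0000]
K = S⁻¹·BᵀPA = [-0.2218 0.2704; 1.5251 -1.3588]
A−BK = [-2.2530 2.3709; -1.1066 1.1768]
AᵀP(A−BK) = [2.5321 -2.4922; -2.4922 2.4749]
P' = Q + AᵀP(A−BK) = [5.0321 -1.7422; -1.7422 4.7249]
tr(P') = 9.7569


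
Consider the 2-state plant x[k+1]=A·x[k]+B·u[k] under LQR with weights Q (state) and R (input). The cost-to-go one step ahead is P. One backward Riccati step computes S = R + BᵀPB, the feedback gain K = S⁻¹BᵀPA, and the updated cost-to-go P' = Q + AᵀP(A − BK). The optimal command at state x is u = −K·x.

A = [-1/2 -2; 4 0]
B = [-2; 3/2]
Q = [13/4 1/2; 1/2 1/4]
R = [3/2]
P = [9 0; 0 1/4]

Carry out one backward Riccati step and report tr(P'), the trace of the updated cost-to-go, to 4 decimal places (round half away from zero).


8.8042

BᵀP = [-18.0000 0.3750]
S = R + BᵀPB = [3/2] + [36.5625] = [38.0625]
BᵀPA = [10.5000 36.0000]
K = S⁻¹·BᵀPA = [0.2759 0.9458]
A−BK = [0.0517 -0.1084; 3.5862 -1.4187]
AᵀP(A−BK) = [3.3534 -0.9310; -0.9310 1.9507]
P' = Q + AᵀP(A−BK) = [6.6034 -0.4310; -0.4310 2.2007]
tr(P') = 8.8042


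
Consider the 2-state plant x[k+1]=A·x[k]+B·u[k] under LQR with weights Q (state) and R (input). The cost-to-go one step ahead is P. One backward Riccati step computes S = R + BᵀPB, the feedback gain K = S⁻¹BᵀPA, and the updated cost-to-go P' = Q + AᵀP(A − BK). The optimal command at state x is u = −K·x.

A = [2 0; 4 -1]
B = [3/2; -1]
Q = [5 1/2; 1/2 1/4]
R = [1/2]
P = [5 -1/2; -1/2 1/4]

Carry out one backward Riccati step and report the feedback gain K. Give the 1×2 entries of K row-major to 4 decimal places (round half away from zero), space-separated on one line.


BᵀP = [8.0000 -1.0000]
S = R + BᵀPB = [1/2] + [13.0000] = [13.5000]
BᵀPA = [12.0000 1.0000]
K = S⁻¹·BᵀPA = [0.8889 0.0741]
A−BK = [0.6667 -0.1111; 4.8889 -0.9259]
AᵀP(A−BK) = [5.3333 -0.8889; -0.8889 0.1759]
P' = Q + AᵀP(A−BK) = [10.3333 -0.3889; -0.3889 0.4259]
tr(P') = 10.7593

0.8889 0.0741


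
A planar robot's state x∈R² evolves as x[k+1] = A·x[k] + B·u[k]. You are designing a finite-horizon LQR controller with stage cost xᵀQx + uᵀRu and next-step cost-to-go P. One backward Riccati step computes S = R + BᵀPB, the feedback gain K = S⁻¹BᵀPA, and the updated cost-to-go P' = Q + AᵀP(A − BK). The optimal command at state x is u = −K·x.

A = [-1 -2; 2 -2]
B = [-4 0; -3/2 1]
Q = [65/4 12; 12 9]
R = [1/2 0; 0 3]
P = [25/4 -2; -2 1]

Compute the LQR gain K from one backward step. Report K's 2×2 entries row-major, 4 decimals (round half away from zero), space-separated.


0.4180 0.4070 0.3208 -0.1613

BᵀP = [-22.0000 6.5000; -2.0000 1.0000]
S = R + BᵀPB = [1/2 0; 0 3] + [78.2500 6.5000; 6.5000 1.0000] = [78.7500 6.5000; 6.5000 4.0000]
BᵀPA = [35.0000 31.0000; 4.0000 2.0000]
K = S⁻¹·BᵀPA = [0.4180 0.4070; 0.3208 -0.1613]
A−BK = [0.6719 -0.3721; 2.3061 -1.2282]
AᵀP(A−BK) = [2.3380 -1.0985; -1.0985 0.7067]
P' = Q + AᵀP(A−BK) = [18.5880 10.9015; 10.9015 9.7067]
tr(P') = 28.2947


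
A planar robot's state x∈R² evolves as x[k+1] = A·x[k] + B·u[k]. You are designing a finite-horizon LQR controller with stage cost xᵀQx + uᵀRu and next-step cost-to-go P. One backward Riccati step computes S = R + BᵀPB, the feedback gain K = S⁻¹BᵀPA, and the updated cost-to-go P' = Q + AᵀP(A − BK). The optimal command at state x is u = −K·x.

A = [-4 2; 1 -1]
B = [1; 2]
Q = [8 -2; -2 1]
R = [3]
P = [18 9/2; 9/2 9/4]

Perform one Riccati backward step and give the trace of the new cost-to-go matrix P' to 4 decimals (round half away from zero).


BᵀP = [27.0000 9.0000]
S = R + BᵀPB = [3] + [45.0000] = [48.0000]
BᵀPA = [-99.0000 45.0000]
K = S⁻¹·BᵀPA = [-2.0625 0.9375]
A−BK = [-1.9375 1.0625; 5.1250 -2.8750]
AᵀP(A−BK) = [50.0625 -26.4375; -26.4375 14.0625]
P' = Q + AᵀP(A−BK) = [58.0625 -28.4375; -28.4375 15.0625]
tr(P') = 73.1250

73.1250


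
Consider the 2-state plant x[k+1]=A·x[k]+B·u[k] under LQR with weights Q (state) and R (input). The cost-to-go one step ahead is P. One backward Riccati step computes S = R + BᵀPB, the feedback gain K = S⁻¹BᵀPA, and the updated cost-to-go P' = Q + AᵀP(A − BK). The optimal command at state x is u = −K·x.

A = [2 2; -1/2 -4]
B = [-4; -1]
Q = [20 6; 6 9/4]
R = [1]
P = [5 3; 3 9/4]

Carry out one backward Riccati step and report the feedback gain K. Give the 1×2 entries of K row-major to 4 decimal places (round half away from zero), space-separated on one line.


BᵀP = [-23.0000 -14.2500]
S = R + BᵀPB = [1] + [106.2500] = [107.2500]
BᵀPA = [-38.8750 11.0000]
K = S⁻¹·BᵀPA = [-0.3625 0.1026]
A−BK = [0.5501 2.4103; -0.8625 -3.8974]
AᵀP(A−BK) = [0.4714 1.4872; 1.4872 6.8718]
P' = Q + AᵀP(A−BK) = [20.4714 7.4872; 7.4872 9.1218]
tr(P') = 29.5932

-0.3625 0.1026


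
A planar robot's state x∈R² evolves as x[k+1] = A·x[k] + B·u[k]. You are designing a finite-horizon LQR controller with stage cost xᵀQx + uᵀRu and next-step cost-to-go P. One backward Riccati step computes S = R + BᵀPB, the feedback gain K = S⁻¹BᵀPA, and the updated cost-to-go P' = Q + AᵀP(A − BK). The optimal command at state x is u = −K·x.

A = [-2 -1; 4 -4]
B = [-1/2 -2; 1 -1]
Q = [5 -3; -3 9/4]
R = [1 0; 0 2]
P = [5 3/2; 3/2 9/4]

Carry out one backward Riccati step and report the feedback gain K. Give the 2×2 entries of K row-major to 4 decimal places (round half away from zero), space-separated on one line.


2.6630 -1.8508 0.0221 1.1050

BᵀP = [-1.0000 1.5000; -11.5000 -5.2500]
S = R + BᵀPB = [1 0; 0 2] + [2.0000 0.5000; 0.5000 28.2500] = [3.0000 0.5000; 0.5000 30.2500]
BᵀPA = [8.0000 -5.0000; 2.0000 32.5000]
K = S⁻¹·BᵀPA = [2.6630 -1.8508; 0.0221 1.1050]
A−BK = [-0.6243 0.2845; 1.3591 -1.0442]
AᵀP(A−BK) = [10.6519 -7.4033; -7.4033 7.8343]
P' = Q + AᵀP(A−BK) = [15.6519 -10.4033; -10.4033 10.0843]
tr(P') = 25.7362


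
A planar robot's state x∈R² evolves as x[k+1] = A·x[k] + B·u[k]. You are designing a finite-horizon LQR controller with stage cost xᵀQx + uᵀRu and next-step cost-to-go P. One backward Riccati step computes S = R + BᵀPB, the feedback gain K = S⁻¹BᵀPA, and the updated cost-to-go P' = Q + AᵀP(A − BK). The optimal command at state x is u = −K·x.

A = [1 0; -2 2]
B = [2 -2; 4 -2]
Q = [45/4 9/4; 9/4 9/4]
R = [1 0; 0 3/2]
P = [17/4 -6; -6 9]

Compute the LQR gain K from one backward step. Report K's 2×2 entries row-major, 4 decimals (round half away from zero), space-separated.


BᵀP = [-15.5000 24.0000; 3.5000 -6.0000]
S = R + BᵀPB = [1 0; 0 3/2] + [65.0000 -17.0000; -17.0000 5.0000] = [66.0000 -17.0000; -17.0000 6.5000]
BᵀPA = [-63.5000 48.0000; 15.5000 -12.0000]
K = S⁻¹·BᵀPA = [-1.0661 0.7714; -0.4036 0.1714]
A−BK = [2.3250 -1.2000; 1.4571 -0.7429]
AᵀP(A−BK) = [2.8098 -1.6714; -1.6714 1.0286]
P' = Q + AᵀP(A−BK) = [14.0598 0.5786; 0.5786 3.2786]
tr(P') = 17.3384

-1.0661 0.7714 -0.4036 0.1714


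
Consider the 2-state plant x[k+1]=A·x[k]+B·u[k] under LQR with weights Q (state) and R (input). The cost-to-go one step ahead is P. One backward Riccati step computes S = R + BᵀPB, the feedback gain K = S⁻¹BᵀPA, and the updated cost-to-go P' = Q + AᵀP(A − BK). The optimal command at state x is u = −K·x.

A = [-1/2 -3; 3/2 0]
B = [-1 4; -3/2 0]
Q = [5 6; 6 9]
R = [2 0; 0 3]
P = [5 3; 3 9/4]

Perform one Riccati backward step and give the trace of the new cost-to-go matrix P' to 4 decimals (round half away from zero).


BᵀP = [-9.5000 -6.3750; 20.0000 12.0000]
S = R + BᵀPB = [2 0; 0 3] + [19.0625 -38.0000; -38.0000 80.0000] = [21.0625 -38.0000; -38.0000 83.0000]
BᵀPA = [-4.8125 28.5000; 8.0000 -60.0000]
K = S⁻¹·BᵀPA = [-0.3137 0.2811; -0.0473 -0.5942]
A−BK = [-0.6247 -0.3421; 1.0294 0.4216]
AᵀP(A−BK) = [0.6807 0.1063; 0.1063 1.3370]
P' = Q + AᵀP(A−BK) = [5.6807 6.1063; 6.1063 10.3370]
tr(P') = 16.0176

16.0176


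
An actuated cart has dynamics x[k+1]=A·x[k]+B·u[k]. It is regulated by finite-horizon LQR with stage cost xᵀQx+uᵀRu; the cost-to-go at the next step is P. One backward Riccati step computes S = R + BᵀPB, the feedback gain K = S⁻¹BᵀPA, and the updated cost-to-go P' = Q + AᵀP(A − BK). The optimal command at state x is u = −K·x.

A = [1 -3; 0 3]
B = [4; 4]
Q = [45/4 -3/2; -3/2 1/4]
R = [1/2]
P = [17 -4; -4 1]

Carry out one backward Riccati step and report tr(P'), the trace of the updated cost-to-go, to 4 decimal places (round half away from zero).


BᵀP = [52.0000 -12.0000]
S = R + BᵀPB = [1/2] + [160.0000] = [160.5000]
BᵀPA = [52.0000 -192.0000]
K = S⁻¹·BᵀPA = [0.3240 -1.1963]
A−BK = [-0.2960 1.7850; -1.2960 7.7850]
AᵀP(A−BK) = [0.1526 -0.7944; -0.7944 4.3178]
P' = Q + AᵀP(A−BK) = [11.4026 -2.2944; -2.2944 4.5678]
tr(P') = 15.9704

15.9704


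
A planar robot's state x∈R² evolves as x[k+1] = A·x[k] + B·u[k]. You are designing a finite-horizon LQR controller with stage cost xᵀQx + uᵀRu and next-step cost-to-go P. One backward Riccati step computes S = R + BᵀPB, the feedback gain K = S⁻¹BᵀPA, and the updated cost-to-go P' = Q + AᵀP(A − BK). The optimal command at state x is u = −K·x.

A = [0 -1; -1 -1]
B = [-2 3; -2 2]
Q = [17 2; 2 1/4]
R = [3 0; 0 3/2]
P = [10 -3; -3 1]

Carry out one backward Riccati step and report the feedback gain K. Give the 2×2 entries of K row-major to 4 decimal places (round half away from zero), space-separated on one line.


BᵀP = [-14.0000 4.0000; 24.0000 -7.0000]
S = R + BᵀPB = [3 0; 0 3/2] + [20.0000 -34.0000; -34.0000 58.0000] = [23.0000 -34.0000; -34.0000 59.5000]
BᵀPA = [-4.0000 10.0000; 7.0000 -17.0000]
K = S⁻¹·BᵀPA = [0.0000 0.0800; 0.1176 -0.2400]
A−BK = [-0.3529 -0.1200; -1.2353 -0.3600]
AᵀP(A−BK) = [0.1765 0.0000; 0.0000 0.1200]
P' = Q + AᵀP(A−BK) = [17.1765 2.0000; 2.0000 0.3700]
tr(P') = 17.5465

0.0000 0.0800 0.1176 -0.2400


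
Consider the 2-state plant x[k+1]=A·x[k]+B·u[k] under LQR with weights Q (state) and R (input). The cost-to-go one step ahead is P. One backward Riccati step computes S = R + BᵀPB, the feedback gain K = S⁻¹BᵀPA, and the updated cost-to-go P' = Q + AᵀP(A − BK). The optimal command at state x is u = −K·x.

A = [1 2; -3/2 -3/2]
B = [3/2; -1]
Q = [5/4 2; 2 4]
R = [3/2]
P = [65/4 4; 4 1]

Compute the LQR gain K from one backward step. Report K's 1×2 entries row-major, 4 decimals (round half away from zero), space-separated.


BᵀP = [20.3750 5.0000]
S = R + BᵀPB = [3/2] + [25.5625] = [27.0625]
BᵀPA = [12.8750 33.2500]
K = S⁻¹·BᵀPA = [0.4758 1.2286]
A−BK = [0.2864 0.1570; -1.0242 -0.2714]
AᵀP(A−BK) = [0.3747 0.9313; 0.9313 2.3978]
P' = Q + AᵀP(A−BK) = [1.6247 2.9313; 2.9313 6.3978]
tr(P') = 8.0225

0.4758 1.2286


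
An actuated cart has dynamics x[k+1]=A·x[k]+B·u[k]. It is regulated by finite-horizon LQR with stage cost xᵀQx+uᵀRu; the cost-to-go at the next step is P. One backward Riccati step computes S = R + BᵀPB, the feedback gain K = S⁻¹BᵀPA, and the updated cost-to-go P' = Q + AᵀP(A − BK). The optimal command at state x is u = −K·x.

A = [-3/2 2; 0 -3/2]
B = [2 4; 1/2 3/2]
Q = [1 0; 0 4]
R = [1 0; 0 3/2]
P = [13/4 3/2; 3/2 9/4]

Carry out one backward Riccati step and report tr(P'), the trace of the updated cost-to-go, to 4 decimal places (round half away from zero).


10.5042

BᵀP = [7.2500 4.1250; 15.2500 9.3750]
S = R + BᵀPB = [1 0; 0 3/2] + [16.5625 35.1875; 35.1875 75.0625] = [17.5625 35.1875; 35.1875 76.5625]
BᵀPA = [-10.8750 8.3125; -22.8750 16.4375]
K = S⁻¹·BᵀPA = [-0.2602 0.5451; -0.1792 -0.0358]
A−BK = [-0.2628 1.0531; 0.3989 -1.7188]
AᵀP(A−BK) = [0.3839 -1.2667; -1.2667 5.1203]
P' = Q + AᵀP(A−BK) = [1.3839 -1.2667; -1.2667 9.1203]
tr(P') = 10.5042
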